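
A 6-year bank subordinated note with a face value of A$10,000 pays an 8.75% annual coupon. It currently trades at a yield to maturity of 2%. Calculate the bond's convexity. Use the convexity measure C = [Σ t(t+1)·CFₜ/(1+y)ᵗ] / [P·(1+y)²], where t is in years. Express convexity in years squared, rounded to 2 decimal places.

32.24

With y = 0.02:
  t   CF        PV=CF/(1+0.02)^t    t·PV        t(t+1)·PV
  1       875.00       857.8431       857.8431       1,715.6863
  2       875.00       841.0227     1,682.0454       5,046.1361
  3       875.00       824.5320     2,473.5961       9,894.3845
  4       875.00       808.3647     3,233.4590      16,167.2950
  5       875.00       792.5145     3,962.5723      23,775.4338
  6    10,875.00     9,656.6888    57,940.1327     405,580.9288
  Σ                 13,780.9659    70,149.6486     462,179.8644
P = 13,780.9659.
Convexity = Σ t(t+1)·PV / [P·(1+y)²] = 462,179.8644 / (13,780.9659 × 1.040400) = 32.23525.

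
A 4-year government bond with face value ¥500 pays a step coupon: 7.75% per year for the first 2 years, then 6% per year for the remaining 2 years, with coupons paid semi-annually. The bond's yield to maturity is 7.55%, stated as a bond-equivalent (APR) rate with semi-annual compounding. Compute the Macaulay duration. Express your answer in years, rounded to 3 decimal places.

Periodic yield y = 0.03775. Discount each cash flow and weight by its period:
  t   CF        PV=CF/(1+0.03775)^t    t·PV
  1       19.375        18.6702        18.6702
  2       19.375        17.9910        35.9821
  3       19.375        17.3366        52.0097
  4       19.375        16.7059        66.8237
  5       15.000        12.4631        62.3157
  6       15.000        12.0098        72.0586
  7       15.000        11.5729        81.0103
  8      515.000       382.8823     3,063.0584
  Σ                    489.6319     3,451.9288
Price P = Σ PV = 489.6319.
Macaulay duration = Σ(t·PV) / P = 3,451.9288 / 489.6319 = 7.05005 half-year periods.
In years: 7.05005 / 2 = 3.52502 years.

3.525 years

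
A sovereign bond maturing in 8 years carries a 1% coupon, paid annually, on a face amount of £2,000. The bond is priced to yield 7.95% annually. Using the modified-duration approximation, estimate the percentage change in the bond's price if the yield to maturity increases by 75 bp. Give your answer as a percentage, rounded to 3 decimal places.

Periodic yield y = 0.0795. Modified duration first:
  t   CF        PV=CF/(1+0.0795)^t    t·PV
  1        20.00        18.5271        18.5271
  2        20.00        17.1627        34.3253
  3        20.00        15.8987        47.6961
  4        20.00        14.7279        58.9114
  5        20.00        13.6432        68.2161
  6        20.00        12.6385        75.8308
  7        20.00        11.7077        81.9539
  8     2,020.00     1,095.3936     8,763.1487
  Σ                  1,199.6993     9,148.6094
P = 1,199.6993; D_Mac = 7.62575 yrs; D_mod = 7.62575/(1+0.0795) = 7.06415 yrs.
ΔP/P ≈ -D_mod · Δy = -7.06415 × (+0.0075) = -0.052981 = -5.2981%.

-5.298%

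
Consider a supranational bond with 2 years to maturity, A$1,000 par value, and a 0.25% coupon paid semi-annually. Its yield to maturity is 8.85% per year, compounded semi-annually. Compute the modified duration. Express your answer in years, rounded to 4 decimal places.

1.9113 years

Periodic yield y = 0.04425. First find Macaulay duration:
  t   CF        PV=CF/(1+0.04425)^t    t·PV
  1         1.25         1.1970         1.1970
  2         1.25         1.1463         2.2926
  3         1.25         1.0977         3.2932
  4     1,001.25       842.0242     3,368.0970
  Σ                    845.4653     3,374.8798
P = 845.4653; Macaulay duration = 3,374.8798 / 845.4653 = 3.99174 half-year periods = 1.99587 years.
Modified duration = D_Mac / (1 + y) = 1.99587 / 1.04425 = 1.91130 years.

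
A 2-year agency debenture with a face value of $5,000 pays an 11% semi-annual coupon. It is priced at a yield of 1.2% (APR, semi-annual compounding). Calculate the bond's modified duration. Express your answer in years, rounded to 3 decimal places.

1.852 years

Periodic yield y = 0.006. First find Macaulay duration:
  t   CF        PV=CF/(1+0.006)^t    t·PV
  1       275.00       273.3598       273.3598
  2       275.00       271.7295       543.4589
  3       275.00       270.1088       810.3264
  4     5,275.00     5,150.2764    20,601.1058
  Σ                  5,965.4746    22,228.2510
P = 5,965.4746; Macaulay duration = 22,228.2510 / 5,965.4746 = 3.72615 half-year periods = 1.86307 years.
Modified duration = D_Mac / (1 + y) = 1.86307 / 1.006 = 1.85196 years.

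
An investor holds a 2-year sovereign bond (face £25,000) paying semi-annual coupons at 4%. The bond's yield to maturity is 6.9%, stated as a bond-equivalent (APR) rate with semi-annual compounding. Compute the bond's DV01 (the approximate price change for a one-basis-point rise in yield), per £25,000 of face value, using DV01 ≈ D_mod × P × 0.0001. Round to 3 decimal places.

£4.438

Periodic yield y = 0.0345.
  t   CF        PV=CF/(1+0.0345)^t    t·PV
  1       500.00       483.3253       483.3253
  2       500.00       467.2066       934.4133
  3       500.00       451.6256     1,354.8767
  4    25,500.00    22,264.7693    89,059.0774
  Σ                 23,666.9268    91,831.6927
P = 23,666.9268; D_Mac = 3.88017 half-year periods = 1.94008 yrs; D_mod = 1.87538 yrs.
DV01 ≈ 1.87538 × 23,666.9268 × 0.0001 = 4.438458.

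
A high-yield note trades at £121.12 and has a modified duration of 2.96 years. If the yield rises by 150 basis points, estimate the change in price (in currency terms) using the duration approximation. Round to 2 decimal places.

-£5.38

Duration approximation: ΔP/P ≈ -D_mod · Δy = -2.96 × (+0.015) = -0.044400.
ΔP ≈ 121.12 × (-0.044400) = -5.377728.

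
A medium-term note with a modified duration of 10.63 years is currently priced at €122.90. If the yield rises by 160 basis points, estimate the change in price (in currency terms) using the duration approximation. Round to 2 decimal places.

-€20.90

Duration approximation: ΔP/P ≈ -D_mod · Δy = -10.63 × (+0.016) = -0.170080.
ΔP ≈ 122.90 × (-0.170080) = -20.902832.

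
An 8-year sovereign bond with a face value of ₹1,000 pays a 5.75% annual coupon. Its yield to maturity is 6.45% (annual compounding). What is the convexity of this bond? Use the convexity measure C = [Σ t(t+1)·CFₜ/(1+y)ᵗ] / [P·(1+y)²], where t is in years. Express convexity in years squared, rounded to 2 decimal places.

48.91

With y = 0.0645:
  t   CF        PV=CF/(1+0.0645)^t    t·PV        t(t+1)·PV
  1        57.50        54.0160        54.0160         108.0319
  2        57.50        50.7430       101.4861         304.4583
  3        57.50        47.6684       143.0053         572.0212
  4        57.50        44.7801       179.1205         895.6023
  5        57.50        42.0668       210.3340       1,262.0041
  6        57.50        39.5179       237.1074       1,659.7518
  7        57.50        37.1234       259.8641       2,078.9125
  8     1,057.50       641.3795     5,131.0357      46,179.3214
  Σ                    957.2952     6,315.9690      53,060.1034
P = 957.2952.
Convexity = Σ t(t+1)·PV / [P·(1+y)²] = 53,060.1034 / (957.2952 × 1.133160) = 48.91374.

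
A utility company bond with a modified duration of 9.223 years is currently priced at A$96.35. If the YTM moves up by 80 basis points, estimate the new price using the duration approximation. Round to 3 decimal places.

A$89.241

Duration approximation: ΔP/P ≈ -D_mod · Δy = -9.223 × (+0.008) = -0.073784.
New price ≈ 96.35 × (1 - 0.073784) = 89.2409116.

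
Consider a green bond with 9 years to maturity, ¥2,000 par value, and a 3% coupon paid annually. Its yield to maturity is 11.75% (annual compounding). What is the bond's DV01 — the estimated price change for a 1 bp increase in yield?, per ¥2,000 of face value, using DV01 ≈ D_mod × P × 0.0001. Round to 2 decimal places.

¥0.72

Periodic yield y = 0.1175.
  t   CF        PV=CF/(1+0.1175)^t    t·PV
  1        60.00        53.6913        53.6913
  2        60.00        48.0459        96.0918
  3        60.00        42.9941       128.9822
  4        60.00        38.4734       153.8938
  5        60.00        34.4281       172.1407
  6        60.00        30.8082       184.8491
  7        60.00        27.5688       192.9819
  8        60.00        24.6701       197.3608
  9     2,060.00       757.9480     6,821.5324
  Σ                  1,058.6280     8,001.5240
P = 1,058.6280; D_Mac = 7.55839 yrs; D_mod = 6.76366 yrs.
DV01 ≈ 6.76366 × 1,058.6280 × 0.0001 = 0.716020.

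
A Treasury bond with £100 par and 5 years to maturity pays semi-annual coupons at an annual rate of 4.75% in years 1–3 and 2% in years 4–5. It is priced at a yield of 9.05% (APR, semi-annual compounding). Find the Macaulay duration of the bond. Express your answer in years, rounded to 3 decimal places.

4.461 years

Periodic yield y = 0.04525. Discount each cash flow and weight by its period:
  t   CF        PV=CF/(1+0.04525)^t    t·PV
  1        2.375         2.2722         2.2722
  2        2.375         2.1738         4.3476
  3        2.375         2.0797         6.2391
  4        2.375         1.9897         7.9587
  5        2.375         1.9035         9.5177
  6        2.375         1.8211        10.9268
  7        1.000         0.7336         5.1352
  8        1.000         0.7018         5.6147
  9        1.000         0.6715         6.0431
  10     101.000        64.8813       648.8131
  Σ                     79.2283       706.8683
Price P = Σ PV = 79.2283.
Macaulay duration = Σ(t·PV) / P = 706.8683 / 79.2283 = 8.92192 half-year periods.
In years: 8.92192 / 2 = 4.46096 years.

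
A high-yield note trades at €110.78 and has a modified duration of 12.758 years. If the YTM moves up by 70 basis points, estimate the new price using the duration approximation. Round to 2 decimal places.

€100.89

Duration approximation: ΔP/P ≈ -D_mod · Δy = -12.758 × (+0.007) = -0.089306.
New price ≈ 110.78 × (1 - 0.089306) = 100.88668132.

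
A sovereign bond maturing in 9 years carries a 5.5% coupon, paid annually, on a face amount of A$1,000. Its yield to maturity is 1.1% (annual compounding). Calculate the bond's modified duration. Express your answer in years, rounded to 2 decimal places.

Periodic yield y = 0.011. First find Macaulay duration:
  t   CF        PV=CF/(1+0.011)^t    t·PV
  1        55.00        54.4016        54.4016
  2        55.00        53.8097       107.6194
  3        55.00        53.2242       159.6726
  4        55.00        52.6451       210.5805
  5        55.00        52.0723       260.3616
  6        55.00        51.5058       309.0345
  7        55.00        50.9454       356.6175
  8        55.00        50.3911       403.1284
  9     1,055.00       956.0752     8,604.6769
  Σ                  1,375.0703    10,466.0930
P = 1,375.0703; Macaulay duration = 10,466.0930 / 1,375.0703 = 7.61131 years.
Modified duration = D_Mac / (1 + y) = 7.61131 / 1.011 = 7.52850 years.

7.53 years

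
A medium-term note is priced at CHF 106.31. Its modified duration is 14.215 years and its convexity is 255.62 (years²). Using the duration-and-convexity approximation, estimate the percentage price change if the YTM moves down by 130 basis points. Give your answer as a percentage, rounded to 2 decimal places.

+20.64%

Duration effect: -D_mod·Δy = -14.215 × (-0.013) = +0.184795
Convexity effect: ½·C·(Δy)² = 0.5 × 255.62 × (-0.013)² = +0.02159989
ΔP/P ≈ +0.184795 + 0.02159989 = +0.20639489
= +20.639489%.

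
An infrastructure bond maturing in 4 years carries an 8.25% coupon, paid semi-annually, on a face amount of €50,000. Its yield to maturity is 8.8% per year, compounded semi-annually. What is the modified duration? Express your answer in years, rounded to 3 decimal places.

3.335 years

Periodic yield y = 0.044. First find Macaulay duration:
  t   CF        PV=CF/(1+0.044)^t    t·PV
  1     2,062.50     1,975.5747     1,975.5747
  2     2,062.50     1,892.3129     3,784.6259
  3     2,062.50     1,812.5603     5,437.6809
  4     2,062.50     1,736.1689     6,944.6754
  5     2,062.50     1,662.9970     8,314.9850
  6     2,062.50     1,592.9090     9,557.4540
  7     2,062.50     1,525.7749    10,680.4243
  8    52,062.50    36,891.0511   295,128.4089
  Σ                 49,089.3488   341,823.8290
P = 49,089.3488; Macaulay duration = 341,823.8290 / 49,089.3488 = 6.96330 half-year periods = 3.48165 years.
Modified duration = D_Mac / (1 + y) = 3.48165 / 1.044 = 3.33491 years.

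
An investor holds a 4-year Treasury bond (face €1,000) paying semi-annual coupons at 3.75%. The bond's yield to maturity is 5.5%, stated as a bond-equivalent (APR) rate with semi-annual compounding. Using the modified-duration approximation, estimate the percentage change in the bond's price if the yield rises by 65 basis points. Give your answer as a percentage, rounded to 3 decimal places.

-2.367%

Periodic yield y = 0.0275. Modified duration first:
  t   CF        PV=CF/(1+0.0275)^t    t·PV
  1        18.75        18.2482        18.2482
  2        18.75        17.7598        35.5196
  3        18.75        17.2845        51.8534
  4        18.75        16.8219        67.2874
  5        18.75        16.3716        81.8582
  6        18.75        15.9335        95.6008
  7        18.75        15.5070       108.5492
  8     1,018.75       819.9983     6,559.9868
  Σ                    937.9247     7,018.9035
P = 937.9247; D_Mac = 7.48344 half-year periods = 3.74172 yrs; D_mod = 3.74172/(1+0.0275) = 3.64158 yrs.
ΔP/P ≈ -D_mod · Δy = -3.64158 × (+0.0065) = -0.023670 = -2.3670%.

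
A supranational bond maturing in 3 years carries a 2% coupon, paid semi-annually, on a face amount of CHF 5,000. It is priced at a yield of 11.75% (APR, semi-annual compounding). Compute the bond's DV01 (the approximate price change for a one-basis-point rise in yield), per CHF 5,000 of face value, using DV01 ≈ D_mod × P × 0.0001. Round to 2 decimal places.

Periodic yield y = 0.05875.
  t   CF        PV=CF/(1+0.05875)^t    t·PV
  1        50.00        47.2255        47.2255
  2        50.00        44.6050        89.2099
  3        50.00        42.1298       126.3895
  4        50.00        39.7920       159.1682
  5        50.00        37.5840       187.9200
  6     5,050.00     3,585.3441    21,512.0644
  Σ                  3,796.6804    22,121.9774
P = 3,796.6804; D_Mac = 5.82666 half-year periods = 2.91333 yrs; D_mod = 2.75167 yrs.
DV01 ≈ 2.75167 × 3,796.6804 × 0.0001 = 1.044721.

CHF 1.04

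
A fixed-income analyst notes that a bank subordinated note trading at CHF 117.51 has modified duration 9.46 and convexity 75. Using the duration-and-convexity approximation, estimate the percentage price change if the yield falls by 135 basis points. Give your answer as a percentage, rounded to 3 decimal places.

+13.454%

Duration effect: -D_mod·Δy = -9.46 × (-0.0135) = +0.127710
Convexity effect: ½·C·(Δy)² = 0.5 × 75 × (-0.0135)² = +0.006834375
ΔP/P ≈ +0.127710 + 0.006834375 = +0.134544375
= +13.4544375%.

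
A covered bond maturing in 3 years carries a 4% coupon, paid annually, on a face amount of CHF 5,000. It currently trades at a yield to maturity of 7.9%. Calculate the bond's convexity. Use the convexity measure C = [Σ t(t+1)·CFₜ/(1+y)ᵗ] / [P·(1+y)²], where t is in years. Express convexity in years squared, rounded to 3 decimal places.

9.756

With y = 0.079:
  t   CF        PV=CF/(1+0.079)^t    t·PV        t(t+1)·PV
  1       200.00       185.3568       185.3568         370.7136
  2       200.00       171.7857       343.5715       1,030.7144
  3     5,200.00     4,139.4154    12,418.2462      49,672.9846
  Σ                  4,496.5579    12,947.1744      51,074.4127
P = 4,496.5579.
Convexity = Σ t(t+1)·PV / [P·(1+y)²] = 51,074.4127 / (4,496.5579 × 1.164241) = 9.75619.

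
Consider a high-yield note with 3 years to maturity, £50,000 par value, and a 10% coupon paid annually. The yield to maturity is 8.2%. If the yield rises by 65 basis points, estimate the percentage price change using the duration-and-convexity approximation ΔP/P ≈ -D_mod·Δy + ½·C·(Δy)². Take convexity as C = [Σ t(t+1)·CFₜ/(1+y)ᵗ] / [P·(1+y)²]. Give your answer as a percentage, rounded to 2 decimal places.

With y = 0.082:
  t   CF        PV=CF/(1+0.082)^t    t·PV        t(t+1)·PV
  1     5,000.00     4,621.0721     4,621.0721       9,242.1442
  2     5,000.00     4,270.8614     8,541.7229      25,625.1687
  3    55,000.00    43,419.1090   130,257.3270     521,029.3081
  Σ                 52,311.0425   143,420.1220     555,896.6210
P = 52,311.0425; D_Mac = 2.74168 yrs; D_mod = 2.53390 yrs; C = 9.07708.
Duration effect: -2.53390 × (+0.0065) = -0.016470
Convexity effect: 0.5 × 9.07708 × (0.0065)² = +0.0001918
ΔP/P ≈ -0.016470 + 0.0001918 = -0.016279 = -1.6279%.

-1.63%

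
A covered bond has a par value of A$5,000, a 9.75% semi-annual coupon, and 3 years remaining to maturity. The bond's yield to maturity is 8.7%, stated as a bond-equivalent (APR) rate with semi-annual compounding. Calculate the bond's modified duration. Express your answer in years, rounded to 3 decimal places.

Periodic yield y = 0.0435. First find Macaulay duration:
  t   CF        PV=CF/(1+0.0435)^t    t·PV
  1       243.75       233.5889       233.5889
  2       243.75       223.8513       447.7027
  3       243.75       214.5197       643.5592
  4       243.75       205.5771       822.3085
  5       243.75       197.0073       985.0366
  6     5,243.75     4,061.5075    24,369.0449
  Σ                  5,136.0519    27,501.2408
P = 5,136.0519; Macaulay duration = 27,501.2408 / 5,136.0519 = 5.35455 half-year periods = 2.67727 years.
Modified duration = D_Mac / (1 + y) = 2.67727 / 1.0435 = 2.56567 years.

2.566 years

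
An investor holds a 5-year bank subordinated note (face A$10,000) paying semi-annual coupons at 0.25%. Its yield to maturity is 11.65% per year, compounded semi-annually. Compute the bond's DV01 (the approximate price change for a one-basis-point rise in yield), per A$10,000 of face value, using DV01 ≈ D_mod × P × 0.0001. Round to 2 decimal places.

Periodic yield y = 0.05825.
  t   CF        PV=CF/(1+0.05825)^t    t·PV
  1        12.50        11.8120        11.8120
  2        12.50        11.1618        22.3236
  3        12.50        10.5474        31.6422
  4        12.50         9.9668        39.8673
  5        12.50         9.4182        47.0911
  6        12.50         8.8998        53.3988
  7        12.50         8.4099        58.8695
  8        12.50         7.9470        63.5761
  9        12.50         7.5096        67.5862
  10   10,012.50     5,684.0744    56,840.7445
  Σ                  5,769.7469    57,236.9111
P = 5,769.7469; D_Mac = 9.92018 half-year periods = 4.96009 yrs; D_mod = 4.68707 yrs.
DV01 ≈ 4.68707 × 5,769.7469 × 0.0001 = 2.704319.

A$2.70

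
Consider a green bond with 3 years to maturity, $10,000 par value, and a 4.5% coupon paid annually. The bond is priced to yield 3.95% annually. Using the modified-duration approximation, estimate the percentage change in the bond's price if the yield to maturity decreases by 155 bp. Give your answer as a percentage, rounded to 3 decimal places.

Periodic yield y = 0.0395. Modified duration first:
  t   CF        PV=CF/(1+0.0395)^t    t·PV
  1       450.00       432.9004       432.9004
  2       450.00       416.4506       832.9013
  3    10,450.00     9,303.4239    27,910.2717
  Σ                 10,152.7750    29,176.0734
P = 10,152.7750; D_Mac = 2.87370 yrs; D_mod = 2.87370/(1+0.0395) = 2.76451 yrs.
ΔP/P ≈ -D_mod · Δy = -2.76451 × (-0.0155) = +0.042850 = +4.2850%.

+4.285%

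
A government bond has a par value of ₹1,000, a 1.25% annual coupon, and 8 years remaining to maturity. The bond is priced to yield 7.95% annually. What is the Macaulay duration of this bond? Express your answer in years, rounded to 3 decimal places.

Periodic yield y = 0.0795. Discount each cash flow and weight by its year:
  t   CF        PV=CF/(1+0.0795)^t    t·PV
  1        12.50        11.5794        11.5794
  2        12.50        10.7267        21.4533
  3        12.50         9.9367        29.8101
  4        12.50         9.2049        36.8196
  5        12.50         8.5270        42.6351
  6        12.50         7.8990        47.3942
  7        12.50         7.3173        51.2212
  8     1,012.50       549.0525     4,392.4198
  Σ                    614.2435     4,633.3328
Price P = Σ PV = 614.2435.
Macaulay duration = Σ(t·PV) / P = 4,633.3328 / 614.2435 = 7.54315 years.

7.543 years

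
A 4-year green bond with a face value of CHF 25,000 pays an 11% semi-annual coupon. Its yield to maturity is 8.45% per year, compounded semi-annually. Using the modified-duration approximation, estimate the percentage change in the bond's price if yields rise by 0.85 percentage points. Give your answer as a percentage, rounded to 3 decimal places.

Periodic yield y = 0.04225. Modified duration first:
  t   CF        PV=CF/(1+0.04225)^t    t·PV
  1     1,375.00     1,319.2612     1,319.2612
  2     1,375.00     1,265.7819     2,531.5639
  3     1,375.00     1,214.4705     3,643.4116
  4     1,375.00     1,165.2392     4,660.9568
  5     1,375.00     1,118.0035     5,590.0177
  6     1,375.00     1,072.6827     6,436.0962
  7     1,375.00     1,029.1990     7,204.3933
  8    26,375.00    18,941.6252   151,533.0012
  Σ                 27,126.2633   182,918.7019
P = 27,126.2633; D_Mac = 6.74323 half-year periods = 3.37162 yrs; D_mod = 3.37162/(1+0.04225) = 3.23494 yrs.
ΔP/P ≈ -D_mod · Δy = -3.23494 × (+0.0085) = -0.027497 = -2.7497%.

-2.750%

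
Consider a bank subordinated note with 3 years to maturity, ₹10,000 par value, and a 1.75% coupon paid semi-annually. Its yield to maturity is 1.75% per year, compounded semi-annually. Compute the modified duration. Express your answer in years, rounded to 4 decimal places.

2.9102 years

Periodic yield y = 0.00875. First find Macaulay duration:
  t   CF        PV=CF/(1+0.00875)^t    t·PV
  1        87.50        86.7410        86.7410
  2        87.50        85.9886       171.9772
  3        87.50        85.2427       255.7282
  4        87.50        84.5033       338.0134
  5        87.50        83.7703       418.8517
  6    10,087.50     9,573.7539    57,442.5237
  Σ                 10,000.0000    58,713.8352
P = 10,000.0000; Macaulay duration = 58,713.8352 / 10,000.0000 = 5.87138 half-year periods = 2.93569 years.
Modified duration = D_Mac / (1 + y) = 2.93569 / 1.00875 = 2.91023 years.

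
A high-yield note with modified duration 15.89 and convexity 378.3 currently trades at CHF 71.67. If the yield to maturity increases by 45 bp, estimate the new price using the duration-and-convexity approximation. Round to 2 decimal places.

Duration effect: -D_mod·Δy = -15.89 × (+0.0045) = -0.071505
Convexity effect: ½·C·(Δy)² = 0.5 × 378.3 × (0.0045)² = +0.0038302875
ΔP/P ≈ -0.071505 + 0.0038302875 = -0.0676747125
New price ≈ 71.67 × (1 - 0.0676747125) = 66.819753355125.

CHF 66.82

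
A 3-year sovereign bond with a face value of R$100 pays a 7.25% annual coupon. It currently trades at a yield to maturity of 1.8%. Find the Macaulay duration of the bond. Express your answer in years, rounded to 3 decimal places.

Periodic yield y = 0.018. Discount each cash flow and weight by its year:
  t   CF        PV=CF/(1+0.018)^t    t·PV
  1         7.25         7.1218         7.1218
  2         7.25         6.9959        13.9918
  3       107.25       101.6609       304.9827
  Σ                    115.7786       326.0963
Price P = Σ PV = 115.7786.
Macaulay duration = Σ(t·PV) / P = 326.0963 / 115.7786 = 2.81655 years.

2.817 years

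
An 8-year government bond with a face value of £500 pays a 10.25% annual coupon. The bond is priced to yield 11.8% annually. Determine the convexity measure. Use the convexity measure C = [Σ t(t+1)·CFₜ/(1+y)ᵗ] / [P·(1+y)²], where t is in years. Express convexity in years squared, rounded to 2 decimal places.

36.41

With y = 0.118:
  t   CF        PV=CF/(1+0.118)^t    t·PV        t(t+1)·PV
  1        51.25        45.8408        45.8408          91.6816
  2        51.25        41.0025        82.0050         246.0150
  3        51.25        36.6749       110.0246         440.0983
  4        51.25        32.8040       131.2160         656.0798
  5        51.25        29.3417       146.7084         880.2501
  6        51.25        26.2448       157.4687       1,102.2810
  7        51.25        23.4748       164.3234       1,314.5868
  8       551.25       225.8469     1,806.7754      16,260.9783
  Σ                    461.2303     2,644.3621      20,991.9709
P = 461.2303.
Convexity = Σ t(t+1)·PV / [P·(1+y)²] = 20,991.9709 / (461.2303 × 1.249924) = 36.41261.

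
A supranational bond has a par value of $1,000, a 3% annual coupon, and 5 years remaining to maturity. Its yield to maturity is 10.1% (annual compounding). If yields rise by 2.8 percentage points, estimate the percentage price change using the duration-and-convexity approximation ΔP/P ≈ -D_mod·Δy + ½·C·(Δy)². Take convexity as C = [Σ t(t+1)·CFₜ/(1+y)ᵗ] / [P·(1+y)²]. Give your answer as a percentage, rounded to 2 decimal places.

-10.97%

With y = 0.101:
  t   CF        PV=CF/(1+0.101)^t    t·PV        t(t+1)·PV
  1        30.00        27.2480        27.2480          54.4959
  2        30.00        24.7484        49.4967         148.4902
  3        30.00        22.4781        67.4343         269.7370
  4        30.00        20.4161        81.6642         408.3212
  5     1,030.00       636.6498     3,183.2492      19,099.4950
  Σ                    731.5403     3,409.0924      19,980.5394
P = 731.5403; D_Mac = 4.66016 yrs; D_mod = 4.23266 yrs; C = 22.53172.
Duration effect: -4.23266 × (+0.028) = -0.118514
Convexity effect: 0.5 × 22.53172 × (0.028)² = +0.0088324
ΔP/P ≈ -0.118514 + 0.0088324 = -0.109682 = -10.9682%.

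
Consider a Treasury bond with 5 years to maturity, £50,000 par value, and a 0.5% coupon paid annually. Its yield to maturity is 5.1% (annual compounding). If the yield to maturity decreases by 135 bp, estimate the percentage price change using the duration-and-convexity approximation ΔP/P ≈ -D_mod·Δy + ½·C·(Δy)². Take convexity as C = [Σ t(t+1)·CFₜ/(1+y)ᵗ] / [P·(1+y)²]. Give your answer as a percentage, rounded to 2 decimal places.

+6.59%

With y = 0.051:
  t   CF        PV=CF/(1+0.051)^t    t·PV        t(t+1)·PV
  1       250.00       237.8687       237.8687         475.7374
  2       250.00       226.3261       452.6521       1,357.9564
  3       250.00       215.3435       646.0306       2,584.1226
  4       250.00       204.8940       819.5758       4,097.8791
  5    50,250.00    39,185.2377   195,926.1887   1,175,557.1320
  Σ                 40,069.6700   198,082.3160   1,184,072.8275
P = 40,069.6700; D_Mac = 4.94345 yrs; D_mod = 4.70357 yrs; C = 26.75206.
Duration effect: -4.70357 × (-0.0135) = +0.063498
Convexity effect: 0.5 × 26.75206 × (-0.0135)² = +0.0024378
ΔP/P ≈ +0.063498 + 0.0024378 = +0.065936 = +6.5936%.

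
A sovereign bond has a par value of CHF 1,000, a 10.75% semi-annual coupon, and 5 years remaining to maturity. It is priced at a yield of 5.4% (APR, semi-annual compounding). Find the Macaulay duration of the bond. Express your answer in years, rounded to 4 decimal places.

Periodic yield y = 0.027. Discount each cash flow and weight by its period:
  t   CF        PV=CF/(1+0.027)^t    t·PV
  1        53.75        52.3369        52.3369
  2        53.75        50.9610       101.9219
  3        53.75        49.6212       148.8636
  4        53.75        48.3166       193.2665
  5        53.75        47.0464       235.2319
  6        53.75        45.8095       274.8572
  7        53.75        44.6052       312.2363
  8        53.75        43.4325       347.4601
  9        53.75        42.2907       380.6160
  10    1,053.75       807.2967     8,072.9665
  Σ                  1,231.7166    10,119.7569
Price P = Σ PV = 1,231.7166.
Macaulay duration = Σ(t·PV) / P = 10,119.7569 / 1,231.7166 = 8.21598 half-year periods.
In years: 8.21598 / 2 = 4.10799 years.

4.1080 years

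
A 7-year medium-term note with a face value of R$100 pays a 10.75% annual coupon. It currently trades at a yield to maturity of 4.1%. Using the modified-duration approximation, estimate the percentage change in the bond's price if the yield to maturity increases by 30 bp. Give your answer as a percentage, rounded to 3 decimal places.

-1.598%

Periodic yield y = 0.041. Modified duration first:
  t   CF        PV=CF/(1+0.041)^t    t·PV
  1        10.75        10.3266        10.3266
  2        10.75         9.9199        19.8398
  3        10.75         9.5292        28.5876
  4        10.75         9.1539        36.6155
  5        10.75         8.7934        43.9668
  6        10.75         8.4470        50.6822
  7       110.75        83.5966       585.1762
  Σ                    139.7666       775.1947
P = 139.7666; D_Mac = 5.54635 yrs; D_mod = 5.54635/(1+0.041) = 5.32791 yrs.
ΔP/P ≈ -D_mod · Δy = -5.32791 × (+0.003) = -0.015984 = -1.5984%.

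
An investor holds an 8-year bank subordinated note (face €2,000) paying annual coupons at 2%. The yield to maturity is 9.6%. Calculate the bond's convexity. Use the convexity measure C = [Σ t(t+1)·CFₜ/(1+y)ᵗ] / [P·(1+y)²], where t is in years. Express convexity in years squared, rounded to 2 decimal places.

With y = 0.096:
  t   CF        PV=CF/(1+0.096)^t    t·PV        t(t+1)·PV
  1        40.00        36.4964        36.4964          72.9927
  2        40.00        33.2996        66.5992         199.7975
  3        40.00        30.3828        91.1485         364.5940
  4        40.00        27.7216       110.8863         554.4313
  5        40.00        25.2934       126.4670         758.8020
  6        40.00        23.0779       138.4675         969.2726
  7        40.00        21.0565       147.3955       1,179.1638
  8     2,040.00       979.8187     7,838.5498      70,546.9481
  Σ                  1,177.1469     8,556.0101      74,646.0022
P = 1,177.1469.
Convexity = Σ t(t+1)·PV / [P·(1+y)²] = 74,646.0022 / (1,177.1469 × 1.201216) = 52.79038.

52.79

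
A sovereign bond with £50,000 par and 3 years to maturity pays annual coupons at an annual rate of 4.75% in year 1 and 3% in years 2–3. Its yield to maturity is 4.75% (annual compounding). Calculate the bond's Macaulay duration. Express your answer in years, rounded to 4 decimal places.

2.8782 years

Periodic yield y = 0.0475. Discount each cash flow and weight by its year:
  t   CF        PV=CF/(1+0.0475)^t    t·PV
  1     2,375.00     2,267.3031     2,267.3031
  2     1,500.00     1,367.0462     2,734.0924
  3    51,500.00    44,806.9244   134,420.7731
  Σ                 48,441.2737   139,422.1686
Price P = Σ PV = 48,441.2737.
Macaulay duration = Σ(t·PV) / P = 139,422.1686 / 48,441.2737 = 2.87817 years.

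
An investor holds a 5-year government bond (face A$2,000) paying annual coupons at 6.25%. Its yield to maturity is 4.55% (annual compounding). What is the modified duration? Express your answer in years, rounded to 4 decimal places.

Periodic yield y = 0.0455. First find Macaulay duration:
  t   CF        PV=CF/(1+0.0455)^t    t·PV
  1       125.00       119.5600       119.5600
  2       125.00       114.3568       228.7136
  3       125.00       109.3800       328.1400
  4       125.00       104.6198       418.4792
  5     2,125.00     1,701.1349     8,505.6744
  Σ                  2,149.0515     9,600.5671
P = 2,149.0515; Macaulay duration = 9,600.5671 / 2,149.0515 = 4.46735 years.
Modified duration = D_Mac / (1 + y) = 4.46735 / 1.0455 = 4.27293 years.

4.2729 years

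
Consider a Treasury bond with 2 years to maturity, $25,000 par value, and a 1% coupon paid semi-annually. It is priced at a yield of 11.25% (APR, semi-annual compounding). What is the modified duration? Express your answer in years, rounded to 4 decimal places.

1.8777 years

Periodic yield y = 0.05625. First find Macaulay duration:
  t   CF        PV=CF/(1+0.05625)^t    t·PV
  1       125.00       118.3432       118.3432
  2       125.00       112.0409       224.0818
  3       125.00       106.0742       318.2227
  4    25,125.00    20,185.4847    80,741.9389
  Σ                 20,521.9430    81,402.5865
P = 20,521.9430; Macaulay duration = 81,402.5865 / 20,521.9430 = 3.96661 half-year periods = 1.98331 years.
Modified duration = D_Mac / (1 + y) = 1.98331 / 1.05625 = 1.87769 years.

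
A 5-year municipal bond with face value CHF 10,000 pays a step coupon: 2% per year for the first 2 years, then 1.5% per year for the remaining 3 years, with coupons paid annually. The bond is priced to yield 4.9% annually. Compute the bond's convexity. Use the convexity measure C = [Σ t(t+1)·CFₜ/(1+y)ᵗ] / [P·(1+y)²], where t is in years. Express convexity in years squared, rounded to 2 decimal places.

25.86

With y = 0.049:
  t   CF        PV=CF/(1+0.049)^t    t·PV        t(t+1)·PV
  1       200.00       190.6578       190.6578         381.3155
  2       200.00       181.7519       363.5038       1,090.5115
  3       150.00       129.9466       389.8397       1,559.3587
  4       150.00       123.8766       495.5064       2,477.5322
  5    10,150.00     7,990.7695    39,953.8473     239,723.0839
  Σ                  8,617.0023    41,393.3551     245,231.8019
P = 8,617.0023.
Convexity = Σ t(t+1)·PV / [P·(1+y)²] = 245,231.8019 / (8,617.0023 × 1.100401) = 25.86245.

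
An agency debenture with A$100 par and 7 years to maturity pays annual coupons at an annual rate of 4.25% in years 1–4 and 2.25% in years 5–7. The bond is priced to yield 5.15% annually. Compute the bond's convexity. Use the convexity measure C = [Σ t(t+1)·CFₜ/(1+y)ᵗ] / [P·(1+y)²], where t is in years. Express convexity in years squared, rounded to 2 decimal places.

With y = 0.0515:
  t   CF        PV=CF/(1+0.0515)^t    t·PV        t(t+1)·PV
  1         4.25         4.0418         4.0418           8.0837
  2         4.25         3.8439         7.6878          23.0633
  3         4.25         3.6556        10.9669          43.8674
  4         4.25         3.4766        13.9063          69.5315
  5         2.25         1.7504         8.7520          52.5119
  6         2.25         1.6647         9.9880          69.9159
  7       102.25        71.9446       503.6124       4,028.8992
  Σ                     90.3776       558.9552       4,295.8730
P = 90.3776.
Convexity = Σ t(t+1)·PV / [P·(1+y)²] = 4,295.8730 / (90.3776 × 1.105652) = 42.99045.

42.99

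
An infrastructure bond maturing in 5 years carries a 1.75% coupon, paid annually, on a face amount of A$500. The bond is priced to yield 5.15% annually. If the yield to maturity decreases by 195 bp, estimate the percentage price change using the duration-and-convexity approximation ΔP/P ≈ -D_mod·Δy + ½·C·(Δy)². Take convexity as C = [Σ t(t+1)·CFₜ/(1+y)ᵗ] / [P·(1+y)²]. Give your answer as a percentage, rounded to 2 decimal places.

+9.42%

With y = 0.0515:
  t   CF        PV=CF/(1+0.0515)^t    t·PV        t(t+1)·PV
  1         8.75         8.3214         8.3214          16.6429
  2         8.75         7.9139        15.8278          47.4833
  3         8.75         7.5263        22.5788          90.3153
  4         8.75         7.1577        28.6306         143.1532
  5       508.75       395.7838     1,978.9191      11,873.5146
  Σ                    426.7031     2,054.2778      12,171.1093
P = 426.7031; D_Mac = 4.81430 yrs; D_mod = 4.57851 yrs; C = 25.79799.
Duration effect: -4.57851 × (-0.0195) = +0.089281
Convexity effect: 0.5 × 25.79799 × (-0.0195)² = +0.0049048
ΔP/P ≈ +0.089281 + 0.0049048 = +0.094186 = +9.4186%.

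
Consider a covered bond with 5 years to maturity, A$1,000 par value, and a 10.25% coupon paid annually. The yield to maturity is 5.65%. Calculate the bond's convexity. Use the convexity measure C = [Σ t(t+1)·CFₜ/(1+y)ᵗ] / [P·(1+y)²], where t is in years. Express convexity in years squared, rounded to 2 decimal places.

With y = 0.0565:
  t   CF        PV=CF/(1+0.0565)^t    t·PV        t(t+1)·PV
  1       102.50        97.0185        97.0185         194.0369
  2       102.50        91.8301       183.6601         550.9804
  3       102.50        86.9191       260.7574       1,043.0295
  4       102.50        82.2708       329.0833       1,645.4165
  5     1,102.50       837.5892     4,187.9462      25,127.6773
  Σ                  1,195.6277     5,058.4655      28,561.1406
P = 1,195.6277.
Convexity = Σ t(t+1)·PV / [P·(1+y)²] = 28,561.1406 / (1,195.6277 × 1.116192) = 21.40132.

21.40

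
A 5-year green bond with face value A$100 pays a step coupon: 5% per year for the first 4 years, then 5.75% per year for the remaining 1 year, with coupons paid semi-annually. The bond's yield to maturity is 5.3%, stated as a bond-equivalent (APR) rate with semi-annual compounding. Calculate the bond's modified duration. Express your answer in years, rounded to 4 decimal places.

Periodic yield y = 0.0265. First find Macaulay duration:
  t   CF        PV=CF/(1+0.0265)^t    t·PV
  1        2.500         2.4355         2.4355
  2        2.500         2.3726         4.7452
  3        2.500         2.3113         6.9340
  4        2.500         2.2517         9.0067
  5        2.500         2.1935        10.9677
  6        2.500         2.1369        12.8215
  7        2.500         2.0817        14.5722
  8        2.500         2.0280        16.2240
  9        2.875         2.2720        20.4480
  10     102.875        79.1991       791.9911
  Σ                     99.2824       890.1458
P = 99.2824; Macaulay duration = 890.1458 / 99.2824 = 8.96580 half-year periods = 4.48290 years.
Modified duration = D_Mac / (1 + y) = 4.48290 / 1.0265 = 4.36717 years.

4.3672 years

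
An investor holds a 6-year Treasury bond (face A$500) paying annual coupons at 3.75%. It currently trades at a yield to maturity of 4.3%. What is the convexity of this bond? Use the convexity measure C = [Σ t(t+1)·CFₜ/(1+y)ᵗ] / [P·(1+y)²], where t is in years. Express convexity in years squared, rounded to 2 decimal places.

With y = 0.043:
  t   CF        PV=CF/(1+0.043)^t    t·PV        t(t+1)·PV
  1        18.75        17.9770        17.9770          35.9540
  2        18.75        17.2358        34.4717         103.4151
  3        18.75        16.5253        49.5758         198.3031
  4        18.75        15.8440        63.3759         316.8794
  5        18.75        15.1908        75.9538         455.7230
  6       518.75       402.9510     2,417.7061      16,923.9428
  Σ                    485.7239     2,659.0603      18,034.2175
P = 485.7239.
Convexity = Σ t(t+1)·PV / [P·(1+y)²] = 18,034.2175 / (485.7239 × 1.087849) = 34.13023.

34.13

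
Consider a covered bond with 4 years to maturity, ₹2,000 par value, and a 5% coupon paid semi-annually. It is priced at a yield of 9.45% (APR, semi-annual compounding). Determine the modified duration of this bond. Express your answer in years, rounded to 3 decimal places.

3.478 years

Periodic yield y = 0.04725. First find Macaulay duration:
  t   CF        PV=CF/(1+0.04725)^t    t·PV
  1        50.00        47.7441        47.7441
  2        50.00        45.5900        91.1799
  3        50.00        43.5330       130.5991
  4        50.00        41.5689       166.2756
  5        50.00        39.6934       198.4669
  6        50.00        37.9025       227.4150
  7        50.00        36.1924       253.3468
  8     2,050.00     1,416.9382    11,335.5056
  Σ                  1,709.1625    12,450.5330
P = 1,709.1625; Macaulay duration = 12,450.5330 / 1,709.1625 = 7.28458 half-year periods = 3.64229 years.
Modified duration = D_Mac / (1 + y) = 3.64229 / 1.04725 = 3.47796 years.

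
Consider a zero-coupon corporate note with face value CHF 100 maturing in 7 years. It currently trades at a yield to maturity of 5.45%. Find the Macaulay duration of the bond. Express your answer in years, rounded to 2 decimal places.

7.00 years

A zero-coupon bond has a single cash flow at maturity, so its Macaulay duration equals its maturity: 7 years.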